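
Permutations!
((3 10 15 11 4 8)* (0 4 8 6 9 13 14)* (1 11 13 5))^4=(0 5 3 14 9 8 13 6 11 15 4 1 10)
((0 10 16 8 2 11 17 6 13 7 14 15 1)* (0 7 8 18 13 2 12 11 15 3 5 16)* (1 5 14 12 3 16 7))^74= (2 5 12 17)(3 16 13)(6 15 7 11)(8 14 18)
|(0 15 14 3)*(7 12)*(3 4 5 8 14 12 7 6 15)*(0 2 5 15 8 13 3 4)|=28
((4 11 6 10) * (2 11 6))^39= (2 11)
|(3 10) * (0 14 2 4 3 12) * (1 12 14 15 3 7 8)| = |(0 15 3 10 14 2 4 7 8 1 12)| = 11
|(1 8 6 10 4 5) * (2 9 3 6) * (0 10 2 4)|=4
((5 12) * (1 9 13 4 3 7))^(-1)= (1 7 3 4 13 9)(5 12)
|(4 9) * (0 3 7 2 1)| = 10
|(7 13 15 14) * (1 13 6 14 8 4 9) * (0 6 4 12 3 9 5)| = 42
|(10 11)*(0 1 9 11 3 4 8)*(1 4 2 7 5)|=|(0 4 8)(1 9 11 10 3 2 7 5)|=24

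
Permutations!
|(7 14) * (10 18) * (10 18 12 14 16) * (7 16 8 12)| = 6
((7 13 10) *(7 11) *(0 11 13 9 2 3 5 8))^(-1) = ((0 11 7 9 2 3 5 8)(10 13))^(-1) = (0 8 5 3 2 9 7 11)(10 13)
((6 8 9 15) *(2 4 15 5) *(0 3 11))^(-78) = (2 5 9 8 6 15 4) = ((0 3 11)(2 4 15 6 8 9 5))^(-78)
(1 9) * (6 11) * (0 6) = (0 6 11)(1 9) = [6, 9, 2, 3, 4, 5, 11, 7, 8, 1, 10, 0]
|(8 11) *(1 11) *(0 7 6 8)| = 6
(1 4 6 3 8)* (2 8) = [0, 4, 8, 2, 6, 5, 3, 7, 1] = (1 4 6 3 2 8)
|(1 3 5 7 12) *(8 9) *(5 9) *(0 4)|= |(0 4)(1 3 9 8 5 7 12)|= 14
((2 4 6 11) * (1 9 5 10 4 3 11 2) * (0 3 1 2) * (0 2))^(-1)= ((0 3 11)(1 9 5 10 4 6 2))^(-1)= (0 11 3)(1 2 6 4 10 5 9)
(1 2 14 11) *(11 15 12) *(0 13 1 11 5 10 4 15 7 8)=(0 13 1 2 14 7 8)(4 15 12 5 10)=[13, 2, 14, 3, 15, 10, 6, 8, 0, 9, 4, 11, 5, 1, 7, 12]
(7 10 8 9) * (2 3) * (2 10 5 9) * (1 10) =(1 10 8 2 3)(5 9 7) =[0, 10, 3, 1, 4, 9, 6, 5, 2, 7, 8]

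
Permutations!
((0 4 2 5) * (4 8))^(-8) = ((0 8 4 2 5))^(-8) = (0 4 5 8 2)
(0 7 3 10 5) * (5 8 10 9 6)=[7, 1, 2, 9, 4, 0, 5, 3, 10, 6, 8]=(0 7 3 9 6 5)(8 10)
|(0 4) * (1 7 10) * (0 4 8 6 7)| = |(0 8 6 7 10 1)| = 6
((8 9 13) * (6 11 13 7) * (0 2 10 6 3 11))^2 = (0 10)(2 6)(3 13 9)(7 11 8)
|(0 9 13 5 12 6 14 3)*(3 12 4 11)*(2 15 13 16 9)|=24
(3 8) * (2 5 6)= (2 5 6)(3 8)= [0, 1, 5, 8, 4, 6, 2, 7, 3]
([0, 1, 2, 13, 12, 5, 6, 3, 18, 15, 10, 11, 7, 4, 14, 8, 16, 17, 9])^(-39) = (3 13 4 12 7)(8 18 9 15)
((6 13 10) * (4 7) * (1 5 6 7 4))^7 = ((1 5 6 13 10 7))^7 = (1 5 6 13 10 7)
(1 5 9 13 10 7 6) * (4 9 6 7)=[0, 5, 2, 3, 9, 6, 1, 7, 8, 13, 4, 11, 12, 10]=(1 5 6)(4 9 13 10)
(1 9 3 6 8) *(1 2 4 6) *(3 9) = (9)(1 3)(2 4 6 8) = [0, 3, 4, 1, 6, 5, 8, 7, 2, 9]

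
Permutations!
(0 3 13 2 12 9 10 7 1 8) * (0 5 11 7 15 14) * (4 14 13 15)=(0 3 15 13 2 12 9 10 4 14)(1 8 5 11 7)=[3, 8, 12, 15, 14, 11, 6, 1, 5, 10, 4, 7, 9, 2, 0, 13]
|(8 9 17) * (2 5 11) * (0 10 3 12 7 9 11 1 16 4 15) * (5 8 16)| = 30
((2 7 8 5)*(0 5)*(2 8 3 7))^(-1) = ((0 5 8)(3 7))^(-1) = (0 8 5)(3 7)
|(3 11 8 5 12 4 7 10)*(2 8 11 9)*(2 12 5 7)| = |(2 8 7 10 3 9 12 4)| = 8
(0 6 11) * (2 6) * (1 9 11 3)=(0 2 6 3 1 9 11)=[2, 9, 6, 1, 4, 5, 3, 7, 8, 11, 10, 0]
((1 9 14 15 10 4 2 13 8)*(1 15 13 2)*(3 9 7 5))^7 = (1 8 3 4 13 5 10 14 7 15 9)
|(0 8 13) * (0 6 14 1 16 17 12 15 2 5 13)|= |(0 8)(1 16 17 12 15 2 5 13 6 14)|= 10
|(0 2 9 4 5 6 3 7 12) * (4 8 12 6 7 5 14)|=20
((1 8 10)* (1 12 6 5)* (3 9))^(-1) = ((1 8 10 12 6 5)(3 9))^(-1) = (1 5 6 12 10 8)(3 9)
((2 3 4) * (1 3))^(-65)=((1 3 4 2))^(-65)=(1 2 4 3)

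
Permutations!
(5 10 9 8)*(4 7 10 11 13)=(4 7 10 9 8 5 11 13)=[0, 1, 2, 3, 7, 11, 6, 10, 5, 8, 9, 13, 12, 4]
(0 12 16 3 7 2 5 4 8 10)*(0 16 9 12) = [0, 1, 5, 7, 8, 4, 6, 2, 10, 12, 16, 11, 9, 13, 14, 15, 3] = (2 5 4 8 10 16 3 7)(9 12)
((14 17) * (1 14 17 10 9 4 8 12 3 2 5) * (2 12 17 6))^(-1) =((1 14 10 9 4 8 17 6 2 5)(3 12))^(-1) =(1 5 2 6 17 8 4 9 10 14)(3 12)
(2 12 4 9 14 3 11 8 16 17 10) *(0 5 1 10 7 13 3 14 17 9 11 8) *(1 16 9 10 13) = [5, 13, 12, 8, 11, 16, 6, 1, 9, 17, 2, 0, 4, 3, 14, 15, 10, 7] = (0 5 16 10 2 12 4 11)(1 13 3 8 9 17 7)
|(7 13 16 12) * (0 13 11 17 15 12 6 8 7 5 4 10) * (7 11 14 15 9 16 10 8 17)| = 24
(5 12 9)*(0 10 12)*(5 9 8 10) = [5, 1, 2, 3, 4, 0, 6, 7, 10, 9, 12, 11, 8] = (0 5)(8 10 12)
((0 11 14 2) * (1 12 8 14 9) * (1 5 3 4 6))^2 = (0 9 3 6 12 14)(1 8 2 11 5 4)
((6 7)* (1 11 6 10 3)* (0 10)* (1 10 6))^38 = (11)(0 7 6)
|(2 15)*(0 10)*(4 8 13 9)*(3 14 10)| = |(0 3 14 10)(2 15)(4 8 13 9)| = 4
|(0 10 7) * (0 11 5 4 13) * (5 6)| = |(0 10 7 11 6 5 4 13)| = 8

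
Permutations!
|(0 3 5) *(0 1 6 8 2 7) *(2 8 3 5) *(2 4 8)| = 9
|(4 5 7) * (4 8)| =4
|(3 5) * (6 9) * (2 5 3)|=|(2 5)(6 9)|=2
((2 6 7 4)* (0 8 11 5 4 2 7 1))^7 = ((0 8 11 5 4 7 2 6 1))^7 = (0 6 7 5 8 1 2 4 11)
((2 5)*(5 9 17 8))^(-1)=(2 5 8 17 9)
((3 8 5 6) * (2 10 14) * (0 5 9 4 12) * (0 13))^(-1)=((0 5 6 3 8 9 4 12 13)(2 10 14))^(-1)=(0 13 12 4 9 8 3 6 5)(2 14 10)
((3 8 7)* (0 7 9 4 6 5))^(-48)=(9)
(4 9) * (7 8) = [0, 1, 2, 3, 9, 5, 6, 8, 7, 4] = (4 9)(7 8)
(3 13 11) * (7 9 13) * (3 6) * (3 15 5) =(3 7 9 13 11 6 15 5) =[0, 1, 2, 7, 4, 3, 15, 9, 8, 13, 10, 6, 12, 11, 14, 5]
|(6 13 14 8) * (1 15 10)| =|(1 15 10)(6 13 14 8)| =12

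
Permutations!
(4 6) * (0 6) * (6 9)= (0 9 6 4)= [9, 1, 2, 3, 0, 5, 4, 7, 8, 6]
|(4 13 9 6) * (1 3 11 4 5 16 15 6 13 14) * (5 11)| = 18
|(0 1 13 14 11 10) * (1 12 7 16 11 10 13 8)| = |(0 12 7 16 11 13 14 10)(1 8)| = 8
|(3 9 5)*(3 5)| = 2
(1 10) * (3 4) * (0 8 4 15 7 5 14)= (0 8 4 3 15 7 5 14)(1 10)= [8, 10, 2, 15, 3, 14, 6, 5, 4, 9, 1, 11, 12, 13, 0, 7]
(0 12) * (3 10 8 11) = (0 12)(3 10 8 11) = [12, 1, 2, 10, 4, 5, 6, 7, 11, 9, 8, 3, 0]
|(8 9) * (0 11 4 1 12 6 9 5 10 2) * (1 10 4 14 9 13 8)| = |(0 11 14 9 1 12 6 13 8 5 4 10 2)| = 13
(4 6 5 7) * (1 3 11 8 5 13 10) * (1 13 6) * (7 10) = [0, 3, 2, 11, 1, 10, 6, 4, 5, 9, 13, 8, 12, 7] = (1 3 11 8 5 10 13 7 4)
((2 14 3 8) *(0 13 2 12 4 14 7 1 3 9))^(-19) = (0 7 8 14 13 1 12 9 2 3 4)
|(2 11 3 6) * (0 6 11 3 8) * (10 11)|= 7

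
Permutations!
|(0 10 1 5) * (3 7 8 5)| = |(0 10 1 3 7 8 5)| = 7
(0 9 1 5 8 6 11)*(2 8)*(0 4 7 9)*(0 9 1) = (0 9)(1 5 2 8 6 11 4 7) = [9, 5, 8, 3, 7, 2, 11, 1, 6, 0, 10, 4]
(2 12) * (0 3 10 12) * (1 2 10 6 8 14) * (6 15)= [3, 2, 0, 15, 4, 5, 8, 7, 14, 9, 12, 11, 10, 13, 1, 6]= (0 3 15 6 8 14 1 2)(10 12)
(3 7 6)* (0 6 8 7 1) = (0 6 3 1)(7 8) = [6, 0, 2, 1, 4, 5, 3, 8, 7]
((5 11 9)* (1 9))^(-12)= (11)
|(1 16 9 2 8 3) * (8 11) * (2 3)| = |(1 16 9 3)(2 11 8)| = 12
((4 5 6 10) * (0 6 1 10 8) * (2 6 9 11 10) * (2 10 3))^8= ((0 9 11 3 2 6 8)(1 10 4 5))^8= (0 9 11 3 2 6 8)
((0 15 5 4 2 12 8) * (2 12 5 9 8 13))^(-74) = (0 9)(2 5 4 12 13)(8 15)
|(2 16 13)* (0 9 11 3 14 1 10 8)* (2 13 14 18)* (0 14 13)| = 8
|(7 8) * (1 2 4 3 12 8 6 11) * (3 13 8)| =|(1 2 4 13 8 7 6 11)(3 12)| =8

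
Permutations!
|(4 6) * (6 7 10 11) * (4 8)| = 6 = |(4 7 10 11 6 8)|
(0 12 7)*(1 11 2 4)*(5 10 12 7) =(0 7)(1 11 2 4)(5 10 12) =[7, 11, 4, 3, 1, 10, 6, 0, 8, 9, 12, 2, 5]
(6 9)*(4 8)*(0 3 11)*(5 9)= (0 3 11)(4 8)(5 9 6)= [3, 1, 2, 11, 8, 9, 5, 7, 4, 6, 10, 0]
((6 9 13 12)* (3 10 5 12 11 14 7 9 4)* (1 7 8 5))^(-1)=((1 7 9 13 11 14 8 5 12 6 4 3 10))^(-1)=(1 10 3 4 6 12 5 8 14 11 13 9 7)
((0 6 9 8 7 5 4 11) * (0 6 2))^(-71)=((0 2)(4 11 6 9 8 7 5))^(-71)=(0 2)(4 5 7 8 9 6 11)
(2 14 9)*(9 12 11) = [0, 1, 14, 3, 4, 5, 6, 7, 8, 2, 10, 9, 11, 13, 12] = (2 14 12 11 9)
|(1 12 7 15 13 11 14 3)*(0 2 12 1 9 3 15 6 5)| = 12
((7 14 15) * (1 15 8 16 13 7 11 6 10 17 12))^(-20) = (1 15 11 6 10 17 12)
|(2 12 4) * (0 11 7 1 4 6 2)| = |(0 11 7 1 4)(2 12 6)| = 15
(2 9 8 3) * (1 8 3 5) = (1 8 5)(2 9 3) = [0, 8, 9, 2, 4, 1, 6, 7, 5, 3]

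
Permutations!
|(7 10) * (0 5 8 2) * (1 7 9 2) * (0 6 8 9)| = 9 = |(0 5 9 2 6 8 1 7 10)|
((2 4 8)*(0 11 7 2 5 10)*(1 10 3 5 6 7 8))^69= (0 4 6)(1 7 11)(2 8 10)(3 5)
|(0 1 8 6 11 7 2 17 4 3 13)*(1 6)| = 18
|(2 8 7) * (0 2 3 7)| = |(0 2 8)(3 7)| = 6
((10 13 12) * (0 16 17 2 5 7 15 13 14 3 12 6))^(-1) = (0 6 13 15 7 5 2 17 16)(3 14 10 12) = ((0 16 17 2 5 7 15 13 6)(3 12 10 14))^(-1)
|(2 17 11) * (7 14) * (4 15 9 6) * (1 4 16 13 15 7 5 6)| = |(1 4 7 14 5 6 16 13 15 9)(2 17 11)| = 30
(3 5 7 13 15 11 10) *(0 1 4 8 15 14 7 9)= (0 1 4 8 15 11 10 3 5 9)(7 13 14)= [1, 4, 2, 5, 8, 9, 6, 13, 15, 0, 3, 10, 12, 14, 7, 11]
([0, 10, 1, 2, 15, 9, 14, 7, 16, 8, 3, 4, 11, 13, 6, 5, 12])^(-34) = (1 3)(2 10)(4 12 8 5)(9 15 11 16)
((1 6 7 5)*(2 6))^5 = (7)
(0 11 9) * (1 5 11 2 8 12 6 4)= [2, 5, 8, 3, 1, 11, 4, 7, 12, 0, 10, 9, 6]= (0 2 8 12 6 4 1 5 11 9)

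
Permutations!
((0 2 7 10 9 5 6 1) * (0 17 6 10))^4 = ((0 2 7)(1 17 6)(5 10 9))^4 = (0 2 7)(1 17 6)(5 10 9)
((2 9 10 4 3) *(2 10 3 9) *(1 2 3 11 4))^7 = ((1 2 3 10)(4 9 11))^7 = (1 10 3 2)(4 9 11)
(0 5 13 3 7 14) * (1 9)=(0 5 13 3 7 14)(1 9)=[5, 9, 2, 7, 4, 13, 6, 14, 8, 1, 10, 11, 12, 3, 0]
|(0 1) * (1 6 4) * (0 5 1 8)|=4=|(0 6 4 8)(1 5)|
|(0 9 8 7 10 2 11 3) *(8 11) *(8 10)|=4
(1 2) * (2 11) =(1 11 2) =[0, 11, 1, 3, 4, 5, 6, 7, 8, 9, 10, 2]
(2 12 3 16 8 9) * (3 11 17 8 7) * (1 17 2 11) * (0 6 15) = (0 6 15)(1 17 8 9 11 2 12)(3 16 7) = [6, 17, 12, 16, 4, 5, 15, 3, 9, 11, 10, 2, 1, 13, 14, 0, 7, 8]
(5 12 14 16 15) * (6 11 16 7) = (5 12 14 7 6 11 16 15) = [0, 1, 2, 3, 4, 12, 11, 6, 8, 9, 10, 16, 14, 13, 7, 5, 15]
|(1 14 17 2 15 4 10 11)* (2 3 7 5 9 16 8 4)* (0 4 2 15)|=|(0 4 10 11 1 14 17 3 7 5 9 16 8 2)|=14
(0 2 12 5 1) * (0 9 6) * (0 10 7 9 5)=(0 2 12)(1 5)(6 10 7 9)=[2, 5, 12, 3, 4, 1, 10, 9, 8, 6, 7, 11, 0]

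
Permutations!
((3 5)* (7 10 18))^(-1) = ((3 5)(7 10 18))^(-1) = (3 5)(7 18 10)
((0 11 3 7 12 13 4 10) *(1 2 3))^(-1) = ((0 11 1 2 3 7 12 13 4 10))^(-1) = (0 10 4 13 12 7 3 2 1 11)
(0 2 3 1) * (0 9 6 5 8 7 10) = (0 2 3 1 9 6 5 8 7 10) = [2, 9, 3, 1, 4, 8, 5, 10, 7, 6, 0]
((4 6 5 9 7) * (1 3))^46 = (4 6 5 9 7)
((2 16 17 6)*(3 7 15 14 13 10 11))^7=(2 6 17 16)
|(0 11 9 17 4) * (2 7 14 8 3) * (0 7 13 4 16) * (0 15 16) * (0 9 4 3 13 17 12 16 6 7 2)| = 15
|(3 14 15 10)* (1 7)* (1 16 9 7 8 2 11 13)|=|(1 8 2 11 13)(3 14 15 10)(7 16 9)|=60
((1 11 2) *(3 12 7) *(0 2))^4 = (3 12 7)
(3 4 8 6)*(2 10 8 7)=[0, 1, 10, 4, 7, 5, 3, 2, 6, 9, 8]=(2 10 8 6 3 4 7)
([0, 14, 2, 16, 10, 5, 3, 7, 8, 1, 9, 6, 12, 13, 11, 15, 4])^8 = [0, 9, 2, 6, 16, 5, 11, 7, 8, 10, 4, 14, 12, 13, 1, 15, 3]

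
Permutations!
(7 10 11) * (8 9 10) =(7 8 9 10 11) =[0, 1, 2, 3, 4, 5, 6, 8, 9, 10, 11, 7]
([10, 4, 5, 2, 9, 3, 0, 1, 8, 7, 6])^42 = (10)(1 9)(4 7)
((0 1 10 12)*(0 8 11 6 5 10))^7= (0 1)(5 10 12 8 11 6)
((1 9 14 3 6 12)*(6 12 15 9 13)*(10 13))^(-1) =((1 10 13 6 15 9 14 3 12))^(-1) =(1 12 3 14 9 15 6 13 10)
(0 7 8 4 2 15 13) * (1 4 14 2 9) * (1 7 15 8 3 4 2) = (0 15 13)(1 2 8 14)(3 4 9 7) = [15, 2, 8, 4, 9, 5, 6, 3, 14, 7, 10, 11, 12, 0, 1, 13]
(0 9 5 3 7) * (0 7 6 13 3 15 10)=[9, 1, 2, 6, 4, 15, 13, 7, 8, 5, 0, 11, 12, 3, 14, 10]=(0 9 5 15 10)(3 6 13)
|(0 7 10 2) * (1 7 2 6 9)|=10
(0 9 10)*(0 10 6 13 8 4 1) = (0 9 6 13 8 4 1) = [9, 0, 2, 3, 1, 5, 13, 7, 4, 6, 10, 11, 12, 8]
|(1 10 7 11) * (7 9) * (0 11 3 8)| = |(0 11 1 10 9 7 3 8)| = 8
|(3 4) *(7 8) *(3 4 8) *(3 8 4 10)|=6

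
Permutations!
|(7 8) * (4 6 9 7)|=|(4 6 9 7 8)|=5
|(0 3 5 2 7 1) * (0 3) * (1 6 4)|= |(1 3 5 2 7 6 4)|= 7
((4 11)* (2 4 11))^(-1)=((11)(2 4))^(-1)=(11)(2 4)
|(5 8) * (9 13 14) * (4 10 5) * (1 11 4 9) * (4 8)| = |(1 11 8 9 13 14)(4 10 5)| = 6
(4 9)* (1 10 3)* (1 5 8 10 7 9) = (1 7 9 4)(3 5 8 10) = [0, 7, 2, 5, 1, 8, 6, 9, 10, 4, 3]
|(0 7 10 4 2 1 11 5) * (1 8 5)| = 14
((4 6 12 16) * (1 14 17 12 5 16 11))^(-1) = ((1 14 17 12 11)(4 6 5 16))^(-1) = (1 11 12 17 14)(4 16 5 6)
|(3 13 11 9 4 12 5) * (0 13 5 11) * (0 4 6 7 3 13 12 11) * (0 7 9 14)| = 18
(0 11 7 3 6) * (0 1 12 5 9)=[11, 12, 2, 6, 4, 9, 1, 3, 8, 0, 10, 7, 5]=(0 11 7 3 6 1 12 5 9)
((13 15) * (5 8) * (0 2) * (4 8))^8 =((0 2)(4 8 5)(13 15))^8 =(15)(4 5 8)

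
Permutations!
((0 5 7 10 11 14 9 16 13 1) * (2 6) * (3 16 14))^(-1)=(0 1 13 16 3 11 10 7 5)(2 6)(9 14)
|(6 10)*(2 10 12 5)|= |(2 10 6 12 5)|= 5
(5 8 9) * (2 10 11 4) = (2 10 11 4)(5 8 9) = [0, 1, 10, 3, 2, 8, 6, 7, 9, 5, 11, 4]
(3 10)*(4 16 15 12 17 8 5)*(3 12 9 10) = (4 16 15 9 10 12 17 8 5) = [0, 1, 2, 3, 16, 4, 6, 7, 5, 10, 12, 11, 17, 13, 14, 9, 15, 8]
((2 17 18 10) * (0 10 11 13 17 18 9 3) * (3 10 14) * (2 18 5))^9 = ((0 14 3)(2 5)(9 10 18 11 13 17))^9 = (2 5)(9 11)(10 13)(17 18)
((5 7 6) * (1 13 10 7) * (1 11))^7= (13)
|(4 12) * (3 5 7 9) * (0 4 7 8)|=|(0 4 12 7 9 3 5 8)|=8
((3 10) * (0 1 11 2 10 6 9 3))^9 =(0 10 2 11 1)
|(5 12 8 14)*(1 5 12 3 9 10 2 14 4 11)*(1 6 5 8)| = |(1 8 4 11 6 5 3 9 10 2 14 12)| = 12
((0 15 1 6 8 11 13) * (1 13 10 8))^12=((0 15 13)(1 6)(8 11 10))^12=(15)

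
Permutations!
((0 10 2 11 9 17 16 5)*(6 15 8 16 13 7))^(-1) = ((0 10 2 11 9 17 13 7 6 15 8 16 5))^(-1) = (0 5 16 8 15 6 7 13 17 9 11 2 10)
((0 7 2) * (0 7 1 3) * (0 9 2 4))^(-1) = ((0 1 3 9 2 7 4))^(-1) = (0 4 7 2 9 3 1)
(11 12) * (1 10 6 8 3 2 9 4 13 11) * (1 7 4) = (1 10 6 8 3 2 9)(4 13 11 12 7) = [0, 10, 9, 2, 13, 5, 8, 4, 3, 1, 6, 12, 7, 11]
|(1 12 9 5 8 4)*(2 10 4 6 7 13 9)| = 30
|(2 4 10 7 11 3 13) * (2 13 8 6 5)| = 9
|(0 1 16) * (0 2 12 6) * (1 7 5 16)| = 7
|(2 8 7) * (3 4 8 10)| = 6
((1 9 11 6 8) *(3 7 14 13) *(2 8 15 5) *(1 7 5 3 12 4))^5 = (1 3 14 9 5 13 11 2 12 6 8 4 15 7)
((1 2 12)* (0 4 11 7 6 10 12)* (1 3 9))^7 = (0 3 7 2 12 11 1 10 4 9 6)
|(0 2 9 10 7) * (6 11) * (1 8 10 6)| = 9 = |(0 2 9 6 11 1 8 10 7)|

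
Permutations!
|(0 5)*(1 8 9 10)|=|(0 5)(1 8 9 10)|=4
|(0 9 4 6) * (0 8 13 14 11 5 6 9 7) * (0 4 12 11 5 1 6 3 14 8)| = |(0 7 4 9 12 11 1 6)(3 14 5)(8 13)| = 24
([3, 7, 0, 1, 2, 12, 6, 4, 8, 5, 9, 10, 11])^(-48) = (5 11 9 12 10)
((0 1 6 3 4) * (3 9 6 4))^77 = ((0 1 4)(6 9))^77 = (0 4 1)(6 9)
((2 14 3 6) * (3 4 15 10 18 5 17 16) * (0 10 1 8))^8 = (0 2 18 4 17 1 3)(5 15 16 8 6 10 14)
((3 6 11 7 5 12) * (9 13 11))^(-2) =(3 5 11 9)(6 12 7 13)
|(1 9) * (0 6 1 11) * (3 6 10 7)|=8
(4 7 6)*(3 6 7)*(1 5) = (7)(1 5)(3 6 4) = [0, 5, 2, 6, 3, 1, 4, 7]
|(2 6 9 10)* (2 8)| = 5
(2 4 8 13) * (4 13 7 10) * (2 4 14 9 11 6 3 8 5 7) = (2 13 4 5 7 10 14 9 11 6 3 8) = [0, 1, 13, 8, 5, 7, 3, 10, 2, 11, 14, 6, 12, 4, 9]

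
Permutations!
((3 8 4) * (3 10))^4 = ((3 8 4 10))^4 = (10)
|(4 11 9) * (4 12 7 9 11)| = 3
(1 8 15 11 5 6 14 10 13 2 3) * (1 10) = [0, 8, 3, 10, 4, 6, 14, 7, 15, 9, 13, 5, 12, 2, 1, 11] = (1 8 15 11 5 6 14)(2 3 10 13)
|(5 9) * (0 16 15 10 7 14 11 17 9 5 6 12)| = |(0 16 15 10 7 14 11 17 9 6 12)| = 11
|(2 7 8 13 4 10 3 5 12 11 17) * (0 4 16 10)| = |(0 4)(2 7 8 13 16 10 3 5 12 11 17)| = 22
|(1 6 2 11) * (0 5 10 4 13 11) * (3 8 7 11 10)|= 9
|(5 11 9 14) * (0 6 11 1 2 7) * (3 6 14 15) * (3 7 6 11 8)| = 12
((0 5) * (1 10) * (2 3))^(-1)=(0 5)(1 10)(2 3)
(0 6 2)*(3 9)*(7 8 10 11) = (0 6 2)(3 9)(7 8 10 11) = [6, 1, 0, 9, 4, 5, 2, 8, 10, 3, 11, 7]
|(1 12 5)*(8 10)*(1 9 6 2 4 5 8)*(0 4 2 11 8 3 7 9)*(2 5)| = |(0 4 2 5)(1 12 3 7 9 6 11 8 10)| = 36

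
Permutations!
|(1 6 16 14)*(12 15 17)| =|(1 6 16 14)(12 15 17)| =12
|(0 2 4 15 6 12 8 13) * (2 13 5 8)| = 10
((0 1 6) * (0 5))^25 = (0 1 6 5)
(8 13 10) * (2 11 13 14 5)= (2 11 13 10 8 14 5)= [0, 1, 11, 3, 4, 2, 6, 7, 14, 9, 8, 13, 12, 10, 5]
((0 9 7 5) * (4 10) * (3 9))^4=((0 3 9 7 5)(4 10))^4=(10)(0 5 7 9 3)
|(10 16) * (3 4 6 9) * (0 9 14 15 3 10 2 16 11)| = 20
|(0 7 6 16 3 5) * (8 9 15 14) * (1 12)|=12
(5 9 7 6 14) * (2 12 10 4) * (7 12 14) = [0, 1, 14, 3, 2, 9, 7, 6, 8, 12, 4, 11, 10, 13, 5] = (2 14 5 9 12 10 4)(6 7)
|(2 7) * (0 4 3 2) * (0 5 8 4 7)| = 7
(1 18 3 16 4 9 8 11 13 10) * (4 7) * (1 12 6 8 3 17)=[0, 18, 2, 16, 9, 5, 8, 4, 11, 3, 12, 13, 6, 10, 14, 15, 7, 1, 17]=(1 18 17)(3 16 7 4 9)(6 8 11 13 10 12)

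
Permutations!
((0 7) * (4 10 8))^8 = ((0 7)(4 10 8))^8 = (4 8 10)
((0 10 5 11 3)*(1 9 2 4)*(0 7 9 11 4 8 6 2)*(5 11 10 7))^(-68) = ((0 7 9)(1 10 11 3 5 4)(2 8 6))^(-68) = (0 7 9)(1 5 11)(2 8 6)(3 10 4)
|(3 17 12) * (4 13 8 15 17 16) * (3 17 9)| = |(3 16 4 13 8 15 9)(12 17)| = 14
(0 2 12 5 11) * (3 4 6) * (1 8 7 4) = [2, 8, 12, 1, 6, 11, 3, 4, 7, 9, 10, 0, 5] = (0 2 12 5 11)(1 8 7 4 6 3)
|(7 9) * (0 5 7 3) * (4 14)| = 10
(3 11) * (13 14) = (3 11)(13 14) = [0, 1, 2, 11, 4, 5, 6, 7, 8, 9, 10, 3, 12, 14, 13]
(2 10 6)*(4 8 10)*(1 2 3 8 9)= (1 2 4 9)(3 8 10 6)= [0, 2, 4, 8, 9, 5, 3, 7, 10, 1, 6]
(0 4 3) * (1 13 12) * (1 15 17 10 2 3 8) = (0 4 8 1 13 12 15 17 10 2 3) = [4, 13, 3, 0, 8, 5, 6, 7, 1, 9, 2, 11, 15, 12, 14, 17, 16, 10]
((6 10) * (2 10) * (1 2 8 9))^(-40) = (1 10 8)(2 6 9)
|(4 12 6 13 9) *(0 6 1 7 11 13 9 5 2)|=11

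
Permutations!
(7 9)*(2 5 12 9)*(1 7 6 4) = (1 7 2 5 12 9 6 4) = [0, 7, 5, 3, 1, 12, 4, 2, 8, 6, 10, 11, 9]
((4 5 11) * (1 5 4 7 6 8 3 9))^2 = ((1 5 11 7 6 8 3 9))^2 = (1 11 6 3)(5 7 8 9)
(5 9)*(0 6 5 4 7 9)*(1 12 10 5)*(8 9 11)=[6, 12, 2, 3, 7, 0, 1, 11, 9, 4, 5, 8, 10]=(0 6 1 12 10 5)(4 7 11 8 9)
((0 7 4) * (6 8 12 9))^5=(0 4 7)(6 8 12 9)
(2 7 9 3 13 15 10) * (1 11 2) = (1 11 2 7 9 3 13 15 10) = [0, 11, 7, 13, 4, 5, 6, 9, 8, 3, 1, 2, 12, 15, 14, 10]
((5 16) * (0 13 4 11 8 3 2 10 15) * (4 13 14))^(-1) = (0 15 10 2 3 8 11 4 14)(5 16)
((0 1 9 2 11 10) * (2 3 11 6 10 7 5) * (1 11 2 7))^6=((0 11 1 9 3 2 6 10)(5 7))^6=(0 6 3 1)(2 9 11 10)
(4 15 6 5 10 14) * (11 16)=(4 15 6 5 10 14)(11 16)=[0, 1, 2, 3, 15, 10, 5, 7, 8, 9, 14, 16, 12, 13, 4, 6, 11]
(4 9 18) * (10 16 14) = (4 9 18)(10 16 14) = [0, 1, 2, 3, 9, 5, 6, 7, 8, 18, 16, 11, 12, 13, 10, 15, 14, 17, 4]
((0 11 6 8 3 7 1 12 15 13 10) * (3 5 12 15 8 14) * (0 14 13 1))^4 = ((0 11 6 13 10 14 3 7)(1 15)(5 12 8))^4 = (15)(0 10)(3 6)(5 12 8)(7 13)(11 14)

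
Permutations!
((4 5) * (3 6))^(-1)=((3 6)(4 5))^(-1)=(3 6)(4 5)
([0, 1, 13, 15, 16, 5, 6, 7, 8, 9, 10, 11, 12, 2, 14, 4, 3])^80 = (16)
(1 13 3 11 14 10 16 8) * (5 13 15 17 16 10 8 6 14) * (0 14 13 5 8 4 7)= [14, 15, 2, 11, 7, 5, 13, 0, 1, 9, 10, 8, 12, 3, 4, 17, 6, 16]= (0 14 4 7)(1 15 17 16 6 13 3 11 8)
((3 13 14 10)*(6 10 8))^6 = (14)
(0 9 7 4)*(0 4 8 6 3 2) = [9, 1, 0, 2, 4, 5, 3, 8, 6, 7] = (0 9 7 8 6 3 2)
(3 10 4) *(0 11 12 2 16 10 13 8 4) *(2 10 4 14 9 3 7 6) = (0 11 12 10)(2 16 4 7 6)(3 13 8 14 9) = [11, 1, 16, 13, 7, 5, 2, 6, 14, 3, 0, 12, 10, 8, 9, 15, 4]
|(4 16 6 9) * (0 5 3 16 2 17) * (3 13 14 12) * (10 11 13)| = 14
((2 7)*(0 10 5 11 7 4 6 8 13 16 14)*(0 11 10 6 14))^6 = (0 6 8 13 16)(2 4 14 11 7)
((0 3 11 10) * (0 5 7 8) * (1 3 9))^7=((0 9 1 3 11 10 5 7 8))^7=(0 7 10 3 9 8 5 11 1)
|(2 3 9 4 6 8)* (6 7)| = |(2 3 9 4 7 6 8)| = 7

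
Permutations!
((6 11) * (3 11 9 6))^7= (3 11)(6 9)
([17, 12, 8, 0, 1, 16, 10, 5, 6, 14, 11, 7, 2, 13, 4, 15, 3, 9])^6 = [12, 11, 5, 1, 10, 14, 3, 9, 16, 8, 0, 17, 7, 13, 6, 15, 4, 2]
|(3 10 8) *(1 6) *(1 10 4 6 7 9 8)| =8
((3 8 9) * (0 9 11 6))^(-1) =(0 6 11 8 3 9)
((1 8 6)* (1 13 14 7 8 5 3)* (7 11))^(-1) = ((1 5 3)(6 13 14 11 7 8))^(-1) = (1 3 5)(6 8 7 11 14 13)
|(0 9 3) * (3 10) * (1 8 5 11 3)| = |(0 9 10 1 8 5 11 3)| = 8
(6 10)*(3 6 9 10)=(3 6)(9 10)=[0, 1, 2, 6, 4, 5, 3, 7, 8, 10, 9]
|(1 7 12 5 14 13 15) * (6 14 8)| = |(1 7 12 5 8 6 14 13 15)| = 9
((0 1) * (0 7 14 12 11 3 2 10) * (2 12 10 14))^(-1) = ((0 1 7 2 14 10)(3 12 11))^(-1) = (0 10 14 2 7 1)(3 11 12)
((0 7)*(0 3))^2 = ((0 7 3))^2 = (0 3 7)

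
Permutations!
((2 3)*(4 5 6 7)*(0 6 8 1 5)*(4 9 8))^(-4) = (0 8)(1 6)(4 9)(5 7)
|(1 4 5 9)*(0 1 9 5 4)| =2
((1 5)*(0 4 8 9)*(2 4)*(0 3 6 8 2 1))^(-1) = ((0 1 5)(2 4)(3 6 8 9))^(-1) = (0 5 1)(2 4)(3 9 8 6)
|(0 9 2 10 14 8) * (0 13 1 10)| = |(0 9 2)(1 10 14 8 13)| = 15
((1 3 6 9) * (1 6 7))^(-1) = ((1 3 7)(6 9))^(-1) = (1 7 3)(6 9)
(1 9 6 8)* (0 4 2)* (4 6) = (0 6 8 1 9 4 2) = [6, 9, 0, 3, 2, 5, 8, 7, 1, 4]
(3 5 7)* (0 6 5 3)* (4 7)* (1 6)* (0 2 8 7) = (0 1 6 5 4)(2 8 7) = [1, 6, 8, 3, 0, 4, 5, 2, 7]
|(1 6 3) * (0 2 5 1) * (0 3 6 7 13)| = |(0 2 5 1 7 13)| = 6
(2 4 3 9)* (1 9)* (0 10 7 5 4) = [10, 9, 0, 1, 3, 4, 6, 5, 8, 2, 7] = (0 10 7 5 4 3 1 9 2)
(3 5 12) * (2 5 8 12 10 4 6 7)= (2 5 10 4 6 7)(3 8 12)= [0, 1, 5, 8, 6, 10, 7, 2, 12, 9, 4, 11, 3]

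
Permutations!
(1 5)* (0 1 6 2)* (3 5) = (0 1 3 5 6 2) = [1, 3, 0, 5, 4, 6, 2]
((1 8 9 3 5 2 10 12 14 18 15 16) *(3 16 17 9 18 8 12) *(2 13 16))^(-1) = (1 16 13 5 3 10 2 9 17 15 18 8 14 12)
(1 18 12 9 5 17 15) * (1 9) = (1 18 12)(5 17 15 9) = [0, 18, 2, 3, 4, 17, 6, 7, 8, 5, 10, 11, 1, 13, 14, 9, 16, 15, 12]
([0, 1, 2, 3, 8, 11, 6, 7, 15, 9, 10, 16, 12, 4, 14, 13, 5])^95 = (4 13 15 8)(5 16 11)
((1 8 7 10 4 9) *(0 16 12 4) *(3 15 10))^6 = (0 8 16 7 12 3 4 15 9 10 1)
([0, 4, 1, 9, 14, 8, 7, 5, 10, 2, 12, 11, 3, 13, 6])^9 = [0, 3, 12, 8, 9, 14, 1, 4, 6, 10, 7, 11, 5, 13, 2]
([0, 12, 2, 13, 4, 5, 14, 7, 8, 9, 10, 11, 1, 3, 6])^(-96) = [0, 1, 2, 3, 4, 5, 6, 7, 8, 9, 10, 11, 12, 13, 14]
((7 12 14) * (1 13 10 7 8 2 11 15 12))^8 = (2 15 14)(8 11 12)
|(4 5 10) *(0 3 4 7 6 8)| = 8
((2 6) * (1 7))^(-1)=(1 7)(2 6)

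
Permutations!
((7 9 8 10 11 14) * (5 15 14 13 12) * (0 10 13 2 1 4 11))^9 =(0 10)(1 4 11 2)(5 15 14 7 9 8 13 12)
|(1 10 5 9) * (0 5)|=|(0 5 9 1 10)|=5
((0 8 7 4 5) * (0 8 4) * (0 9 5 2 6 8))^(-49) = ((0 4 2 6 8 7 9 5))^(-49) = (0 5 9 7 8 6 2 4)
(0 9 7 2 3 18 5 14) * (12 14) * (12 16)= (0 9 7 2 3 18 5 16 12 14)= [9, 1, 3, 18, 4, 16, 6, 2, 8, 7, 10, 11, 14, 13, 0, 15, 12, 17, 5]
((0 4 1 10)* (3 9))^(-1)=((0 4 1 10)(3 9))^(-1)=(0 10 1 4)(3 9)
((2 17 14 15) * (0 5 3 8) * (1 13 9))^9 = ((0 5 3 8)(1 13 9)(2 17 14 15))^9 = (0 5 3 8)(2 17 14 15)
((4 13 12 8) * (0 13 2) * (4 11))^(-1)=(0 2 4 11 8 12 13)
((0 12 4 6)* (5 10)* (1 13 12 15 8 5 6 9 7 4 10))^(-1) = ((0 15 8 5 1 13 12 10 6)(4 9 7))^(-1) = (0 6 10 12 13 1 5 8 15)(4 7 9)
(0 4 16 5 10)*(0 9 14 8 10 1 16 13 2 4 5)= [5, 16, 4, 3, 13, 1, 6, 7, 10, 14, 9, 11, 12, 2, 8, 15, 0]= (0 5 1 16)(2 4 13)(8 10 9 14)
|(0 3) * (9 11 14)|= |(0 3)(9 11 14)|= 6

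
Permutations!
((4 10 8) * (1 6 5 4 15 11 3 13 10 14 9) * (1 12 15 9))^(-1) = (1 14 4 5 6)(3 11 15 12 9 8 10 13)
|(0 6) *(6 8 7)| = 4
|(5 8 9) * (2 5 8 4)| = 6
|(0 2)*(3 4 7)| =6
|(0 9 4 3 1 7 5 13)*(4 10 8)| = 10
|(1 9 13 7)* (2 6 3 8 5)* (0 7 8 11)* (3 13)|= 30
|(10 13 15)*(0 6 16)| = |(0 6 16)(10 13 15)| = 3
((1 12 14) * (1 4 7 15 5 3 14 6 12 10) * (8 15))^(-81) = ((1 10)(3 14 4 7 8 15 5)(6 12))^(-81) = (1 10)(3 7 5 4 15 14 8)(6 12)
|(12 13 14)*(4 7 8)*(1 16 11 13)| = 6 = |(1 16 11 13 14 12)(4 7 8)|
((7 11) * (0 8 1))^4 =(11)(0 8 1)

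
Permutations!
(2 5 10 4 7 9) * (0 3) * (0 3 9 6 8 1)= (0 9 2 5 10 4 7 6 8 1)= [9, 0, 5, 3, 7, 10, 8, 6, 1, 2, 4]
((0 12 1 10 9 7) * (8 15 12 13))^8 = ((0 13 8 15 12 1 10 9 7))^8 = (0 7 9 10 1 12 15 8 13)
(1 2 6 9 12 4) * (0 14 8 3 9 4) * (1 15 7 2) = [14, 1, 6, 9, 15, 5, 4, 2, 3, 12, 10, 11, 0, 13, 8, 7] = (0 14 8 3 9 12)(2 6 4 15 7)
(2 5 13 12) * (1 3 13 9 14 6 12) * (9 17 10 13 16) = (1 3 16 9 14 6 12 2 5 17 10 13) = [0, 3, 5, 16, 4, 17, 12, 7, 8, 14, 13, 11, 2, 1, 6, 15, 9, 10]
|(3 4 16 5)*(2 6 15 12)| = 4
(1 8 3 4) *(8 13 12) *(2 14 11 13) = [0, 2, 14, 4, 1, 5, 6, 7, 3, 9, 10, 13, 8, 12, 11] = (1 2 14 11 13 12 8 3 4)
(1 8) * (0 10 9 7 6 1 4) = (0 10 9 7 6 1 8 4) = [10, 8, 2, 3, 0, 5, 1, 6, 4, 7, 9]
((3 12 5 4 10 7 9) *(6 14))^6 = ((3 12 5 4 10 7 9)(6 14))^6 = (14)(3 9 7 10 4 5 12)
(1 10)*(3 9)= (1 10)(3 9)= [0, 10, 2, 9, 4, 5, 6, 7, 8, 3, 1]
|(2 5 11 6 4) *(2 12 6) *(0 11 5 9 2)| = |(0 11)(2 9)(4 12 6)| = 6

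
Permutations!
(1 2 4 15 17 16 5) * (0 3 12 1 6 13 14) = (0 3 12 1 2 4 15 17 16 5 6 13 14) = [3, 2, 4, 12, 15, 6, 13, 7, 8, 9, 10, 11, 1, 14, 0, 17, 5, 16]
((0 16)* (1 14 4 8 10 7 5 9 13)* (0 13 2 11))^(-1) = ((0 16 13 1 14 4 8 10 7 5 9 2 11))^(-1) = (0 11 2 9 5 7 10 8 4 14 1 13 16)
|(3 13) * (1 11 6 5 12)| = |(1 11 6 5 12)(3 13)| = 10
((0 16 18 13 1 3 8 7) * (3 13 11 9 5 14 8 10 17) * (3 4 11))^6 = (0 4 7 17 8 10 14 3 5 18 9 16 11)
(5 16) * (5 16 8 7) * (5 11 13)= [0, 1, 2, 3, 4, 8, 6, 11, 7, 9, 10, 13, 12, 5, 14, 15, 16]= (16)(5 8 7 11 13)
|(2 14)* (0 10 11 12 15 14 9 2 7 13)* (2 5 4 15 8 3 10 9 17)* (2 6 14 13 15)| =|(0 9 5 4 2 17 6 14 7 15 13)(3 10 11 12 8)| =55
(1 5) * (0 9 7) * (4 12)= (0 9 7)(1 5)(4 12)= [9, 5, 2, 3, 12, 1, 6, 0, 8, 7, 10, 11, 4]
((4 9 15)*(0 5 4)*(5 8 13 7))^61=(0 4 13 15 5 8 9 7)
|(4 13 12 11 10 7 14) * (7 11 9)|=|(4 13 12 9 7 14)(10 11)|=6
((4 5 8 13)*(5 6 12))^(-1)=(4 13 8 5 12 6)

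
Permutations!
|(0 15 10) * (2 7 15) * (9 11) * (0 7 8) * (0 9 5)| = |(0 2 8 9 11 5)(7 15 10)| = 6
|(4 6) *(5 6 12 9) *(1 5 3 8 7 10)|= 10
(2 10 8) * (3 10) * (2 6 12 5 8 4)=(2 3 10 4)(5 8 6 12)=[0, 1, 3, 10, 2, 8, 12, 7, 6, 9, 4, 11, 5]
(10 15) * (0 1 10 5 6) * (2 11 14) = (0 1 10 15 5 6)(2 11 14) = [1, 10, 11, 3, 4, 6, 0, 7, 8, 9, 15, 14, 12, 13, 2, 5]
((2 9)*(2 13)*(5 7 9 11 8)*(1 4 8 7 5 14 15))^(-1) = ((1 4 8 14 15)(2 11 7 9 13))^(-1) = (1 15 14 8 4)(2 13 9 7 11)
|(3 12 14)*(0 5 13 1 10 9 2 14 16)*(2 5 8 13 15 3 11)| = |(0 8 13 1 10 9 5 15 3 12 16)(2 14 11)| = 33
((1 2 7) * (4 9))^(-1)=(1 7 2)(4 9)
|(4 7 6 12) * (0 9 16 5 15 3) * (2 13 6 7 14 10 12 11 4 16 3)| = 33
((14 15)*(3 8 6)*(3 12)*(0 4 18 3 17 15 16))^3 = (0 3 12 14 4 8 17 16 18 6 15)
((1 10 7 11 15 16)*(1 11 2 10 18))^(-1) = (1 18)(2 7 10)(11 16 15)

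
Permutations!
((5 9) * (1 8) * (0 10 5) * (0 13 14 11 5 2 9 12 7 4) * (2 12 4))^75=((0 10 12 7 2 9 13 14 11 5 4)(1 8))^75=(0 5 14 9 7 10 4 11 13 2 12)(1 8)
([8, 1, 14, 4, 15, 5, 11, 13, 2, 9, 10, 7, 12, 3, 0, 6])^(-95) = [8, 1, 14, 6, 11, 5, 13, 4, 2, 9, 10, 3, 12, 15, 0, 7]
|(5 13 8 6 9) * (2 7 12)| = |(2 7 12)(5 13 8 6 9)| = 15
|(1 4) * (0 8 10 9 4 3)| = |(0 8 10 9 4 1 3)| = 7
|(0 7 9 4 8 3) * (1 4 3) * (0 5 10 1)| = 9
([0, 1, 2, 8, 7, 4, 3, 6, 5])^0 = [0, 1, 2, 3, 4, 5, 6, 7, 8]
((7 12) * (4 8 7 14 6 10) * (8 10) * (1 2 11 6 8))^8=((1 2 11 6)(4 10)(7 12 14 8))^8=(14)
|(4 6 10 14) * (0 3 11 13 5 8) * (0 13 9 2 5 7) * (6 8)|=|(0 3 11 9 2 5 6 10 14 4 8 13 7)|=13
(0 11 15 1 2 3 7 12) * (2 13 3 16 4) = (0 11 15 1 13 3 7 12)(2 16 4) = [11, 13, 16, 7, 2, 5, 6, 12, 8, 9, 10, 15, 0, 3, 14, 1, 4]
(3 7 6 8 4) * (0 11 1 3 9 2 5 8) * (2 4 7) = (0 11 1 3 2 5 8 7 6)(4 9) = [11, 3, 5, 2, 9, 8, 0, 6, 7, 4, 10, 1]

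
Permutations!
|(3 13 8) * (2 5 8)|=5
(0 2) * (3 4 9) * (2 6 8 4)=(0 6 8 4 9 3 2)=[6, 1, 0, 2, 9, 5, 8, 7, 4, 3]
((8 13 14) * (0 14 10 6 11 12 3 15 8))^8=((0 14)(3 15 8 13 10 6 11 12))^8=(15)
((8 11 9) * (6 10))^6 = ((6 10)(8 11 9))^6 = (11)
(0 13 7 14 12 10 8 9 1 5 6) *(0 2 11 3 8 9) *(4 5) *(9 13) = (0 9 1 4 5 6 2 11 3 8)(7 14 12 10 13) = [9, 4, 11, 8, 5, 6, 2, 14, 0, 1, 13, 3, 10, 7, 12]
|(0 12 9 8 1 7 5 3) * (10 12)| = 9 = |(0 10 12 9 8 1 7 5 3)|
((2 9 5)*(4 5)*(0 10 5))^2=(0 5 9)(2 4 10)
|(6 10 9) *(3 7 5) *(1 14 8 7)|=6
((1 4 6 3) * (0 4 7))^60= ((0 4 6 3 1 7))^60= (7)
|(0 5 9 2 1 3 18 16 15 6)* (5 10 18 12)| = |(0 10 18 16 15 6)(1 3 12 5 9 2)| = 6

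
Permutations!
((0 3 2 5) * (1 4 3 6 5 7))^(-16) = (0 5 6)(1 7 2 3 4)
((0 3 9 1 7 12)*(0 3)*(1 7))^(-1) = ((3 9 7 12))^(-1) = (3 12 7 9)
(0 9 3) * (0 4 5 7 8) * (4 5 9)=(0 4 9 3 5 7 8)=[4, 1, 2, 5, 9, 7, 6, 8, 0, 3]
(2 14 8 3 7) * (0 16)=[16, 1, 14, 7, 4, 5, 6, 2, 3, 9, 10, 11, 12, 13, 8, 15, 0]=(0 16)(2 14 8 3 7)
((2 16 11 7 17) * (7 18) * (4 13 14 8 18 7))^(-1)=(2 17 7 11 16)(4 18 8 14 13)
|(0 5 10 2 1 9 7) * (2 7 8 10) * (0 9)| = 4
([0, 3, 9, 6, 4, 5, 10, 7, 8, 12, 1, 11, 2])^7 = [0, 10, 9, 1, 4, 5, 3, 7, 8, 12, 6, 11, 2]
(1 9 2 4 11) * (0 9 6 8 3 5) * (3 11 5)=(0 9 2 4 5)(1 6 8 11)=[9, 6, 4, 3, 5, 0, 8, 7, 11, 2, 10, 1]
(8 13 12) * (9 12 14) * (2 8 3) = (2 8 13 14 9 12 3) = [0, 1, 8, 2, 4, 5, 6, 7, 13, 12, 10, 11, 3, 14, 9]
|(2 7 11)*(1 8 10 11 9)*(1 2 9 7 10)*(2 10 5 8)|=12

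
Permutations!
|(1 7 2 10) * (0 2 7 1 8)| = |(0 2 10 8)| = 4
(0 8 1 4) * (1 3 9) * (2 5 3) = (0 8 2 5 3 9 1 4) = [8, 4, 5, 9, 0, 3, 6, 7, 2, 1]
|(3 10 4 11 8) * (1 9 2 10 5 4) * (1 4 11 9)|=|(2 10 4 9)(3 5 11 8)|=4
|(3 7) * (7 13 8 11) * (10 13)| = |(3 10 13 8 11 7)| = 6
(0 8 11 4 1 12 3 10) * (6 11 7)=[8, 12, 2, 10, 1, 5, 11, 6, 7, 9, 0, 4, 3]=(0 8 7 6 11 4 1 12 3 10)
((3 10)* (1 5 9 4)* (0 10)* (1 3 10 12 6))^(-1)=(0 3 4 9 5 1 6 12)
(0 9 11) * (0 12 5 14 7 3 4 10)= [9, 1, 2, 4, 10, 14, 6, 3, 8, 11, 0, 12, 5, 13, 7]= (0 9 11 12 5 14 7 3 4 10)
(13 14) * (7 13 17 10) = [0, 1, 2, 3, 4, 5, 6, 13, 8, 9, 7, 11, 12, 14, 17, 15, 16, 10] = (7 13 14 17 10)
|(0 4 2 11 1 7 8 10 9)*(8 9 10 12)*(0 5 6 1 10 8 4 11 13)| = |(0 11 10 8 12 4 2 13)(1 7 9 5 6)| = 40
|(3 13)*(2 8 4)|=6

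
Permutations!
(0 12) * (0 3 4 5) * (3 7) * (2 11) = [12, 1, 11, 4, 5, 0, 6, 3, 8, 9, 10, 2, 7] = (0 12 7 3 4 5)(2 11)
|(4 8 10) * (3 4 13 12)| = 6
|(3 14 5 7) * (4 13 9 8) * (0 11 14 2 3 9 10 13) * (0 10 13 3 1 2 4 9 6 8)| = 24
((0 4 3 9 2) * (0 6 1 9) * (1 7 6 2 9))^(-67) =((9)(0 4 3)(6 7))^(-67) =(9)(0 3 4)(6 7)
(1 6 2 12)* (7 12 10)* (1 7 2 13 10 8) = (1 6 13 10 2 8)(7 12) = [0, 6, 8, 3, 4, 5, 13, 12, 1, 9, 2, 11, 7, 10]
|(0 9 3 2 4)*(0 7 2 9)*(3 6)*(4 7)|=|(2 7)(3 9 6)|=6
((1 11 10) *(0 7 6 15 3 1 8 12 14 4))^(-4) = (0 8 3)(1 7 12)(4 10 15)(6 14 11)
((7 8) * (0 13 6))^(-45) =(13)(7 8) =((0 13 6)(7 8))^(-45)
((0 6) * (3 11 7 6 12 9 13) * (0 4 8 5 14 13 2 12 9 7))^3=((0 9 2 12 7 6 4 8 5 14 13 3 11))^3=(0 12 4 14 11 2 6 5 3 9 7 8 13)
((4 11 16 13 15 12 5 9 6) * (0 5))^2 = ((0 5 9 6 4 11 16 13 15 12))^2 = (0 9 4 16 15)(5 6 11 13 12)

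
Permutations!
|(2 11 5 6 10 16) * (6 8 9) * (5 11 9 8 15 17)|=15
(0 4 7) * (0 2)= (0 4 7 2)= [4, 1, 0, 3, 7, 5, 6, 2]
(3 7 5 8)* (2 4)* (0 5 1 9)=(0 5 8 3 7 1 9)(2 4)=[5, 9, 4, 7, 2, 8, 6, 1, 3, 0]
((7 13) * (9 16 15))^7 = (7 13)(9 16 15)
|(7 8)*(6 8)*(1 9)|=6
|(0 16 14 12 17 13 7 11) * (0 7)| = 6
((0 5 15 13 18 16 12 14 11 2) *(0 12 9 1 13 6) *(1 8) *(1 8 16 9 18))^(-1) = ((0 5 15 6)(1 13)(2 12 14 11)(9 16 18))^(-1) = (0 6 15 5)(1 13)(2 11 14 12)(9 18 16)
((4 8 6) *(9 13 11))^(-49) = (4 6 8)(9 11 13)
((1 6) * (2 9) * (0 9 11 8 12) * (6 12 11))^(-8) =(0 1 2)(6 9 12)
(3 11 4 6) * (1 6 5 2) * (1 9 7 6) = (2 9 7 6 3 11 4 5) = [0, 1, 9, 11, 5, 2, 3, 6, 8, 7, 10, 4]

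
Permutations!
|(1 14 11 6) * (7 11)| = 5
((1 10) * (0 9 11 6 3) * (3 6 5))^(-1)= (0 3 5 11 9)(1 10)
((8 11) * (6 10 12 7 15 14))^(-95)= ((6 10 12 7 15 14)(8 11))^(-95)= (6 10 12 7 15 14)(8 11)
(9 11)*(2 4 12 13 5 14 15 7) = (2 4 12 13 5 14 15 7)(9 11) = [0, 1, 4, 3, 12, 14, 6, 2, 8, 11, 10, 9, 13, 5, 15, 7]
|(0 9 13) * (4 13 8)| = 5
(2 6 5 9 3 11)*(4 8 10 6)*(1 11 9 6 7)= [0, 11, 4, 9, 8, 6, 5, 1, 10, 3, 7, 2]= (1 11 2 4 8 10 7)(3 9)(5 6)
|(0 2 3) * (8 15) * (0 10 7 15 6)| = |(0 2 3 10 7 15 8 6)| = 8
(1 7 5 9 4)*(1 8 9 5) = (1 7)(4 8 9) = [0, 7, 2, 3, 8, 5, 6, 1, 9, 4]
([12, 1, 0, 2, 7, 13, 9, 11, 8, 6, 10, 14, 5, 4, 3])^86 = (0 11 5 3 4)(2 7 12 14 13)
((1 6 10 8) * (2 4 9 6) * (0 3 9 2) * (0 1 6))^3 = (10)(2 4)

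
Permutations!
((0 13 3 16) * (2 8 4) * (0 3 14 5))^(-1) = (0 5 14 13)(2 4 8)(3 16)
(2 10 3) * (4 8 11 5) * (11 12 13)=(2 10 3)(4 8 12 13 11 5)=[0, 1, 10, 2, 8, 4, 6, 7, 12, 9, 3, 5, 13, 11]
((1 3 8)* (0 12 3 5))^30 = (12)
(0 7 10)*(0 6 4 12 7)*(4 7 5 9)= [0, 1, 2, 3, 12, 9, 7, 10, 8, 4, 6, 11, 5]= (4 12 5 9)(6 7 10)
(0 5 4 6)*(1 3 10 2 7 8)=[5, 3, 7, 10, 6, 4, 0, 8, 1, 9, 2]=(0 5 4 6)(1 3 10 2 7 8)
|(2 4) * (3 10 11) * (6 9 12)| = 6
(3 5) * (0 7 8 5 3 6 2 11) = (0 7 8 5 6 2 11) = [7, 1, 11, 3, 4, 6, 2, 8, 5, 9, 10, 0]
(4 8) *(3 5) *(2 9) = (2 9)(3 5)(4 8) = [0, 1, 9, 5, 8, 3, 6, 7, 4, 2]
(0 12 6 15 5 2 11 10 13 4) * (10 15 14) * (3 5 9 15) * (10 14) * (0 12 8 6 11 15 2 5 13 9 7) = (0 8 6 10 9 2 15 7)(3 13 4 12 11) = [8, 1, 15, 13, 12, 5, 10, 0, 6, 2, 9, 3, 11, 4, 14, 7]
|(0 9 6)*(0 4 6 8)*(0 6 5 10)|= |(0 9 8 6 4 5 10)|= 7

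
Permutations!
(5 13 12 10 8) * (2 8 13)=(2 8 5)(10 13 12)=[0, 1, 8, 3, 4, 2, 6, 7, 5, 9, 13, 11, 10, 12]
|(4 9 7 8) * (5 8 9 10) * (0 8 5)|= 4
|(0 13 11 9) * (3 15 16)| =|(0 13 11 9)(3 15 16)| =12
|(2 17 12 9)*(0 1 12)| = 6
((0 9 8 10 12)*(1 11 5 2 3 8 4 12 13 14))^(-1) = ((0 9 4 12)(1 11 5 2 3 8 10 13 14))^(-1) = (0 12 4 9)(1 14 13 10 8 3 2 5 11)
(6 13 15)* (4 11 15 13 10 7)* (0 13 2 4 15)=[13, 1, 4, 3, 11, 5, 10, 15, 8, 9, 7, 0, 12, 2, 14, 6]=(0 13 2 4 11)(6 10 7 15)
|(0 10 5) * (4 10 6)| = |(0 6 4 10 5)| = 5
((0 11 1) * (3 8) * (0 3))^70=((0 11 1 3 8))^70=(11)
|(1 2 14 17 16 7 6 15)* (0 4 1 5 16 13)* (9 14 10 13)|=|(0 4 1 2 10 13)(5 16 7 6 15)(9 14 17)|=30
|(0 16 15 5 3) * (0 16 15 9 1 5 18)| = 15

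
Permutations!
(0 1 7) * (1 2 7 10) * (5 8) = [2, 10, 7, 3, 4, 8, 6, 0, 5, 9, 1] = (0 2 7)(1 10)(5 8)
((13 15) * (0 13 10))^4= (15)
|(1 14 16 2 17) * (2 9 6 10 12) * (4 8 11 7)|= |(1 14 16 9 6 10 12 2 17)(4 8 11 7)|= 36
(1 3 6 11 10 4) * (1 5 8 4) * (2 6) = (1 3 2 6 11 10)(4 5 8) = [0, 3, 6, 2, 5, 8, 11, 7, 4, 9, 1, 10]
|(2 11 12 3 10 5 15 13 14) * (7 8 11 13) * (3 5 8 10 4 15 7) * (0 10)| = |(0 10 8 11 12 5 7)(2 13 14)(3 4 15)| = 21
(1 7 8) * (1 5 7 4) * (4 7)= (1 7 8 5 4)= [0, 7, 2, 3, 1, 4, 6, 8, 5]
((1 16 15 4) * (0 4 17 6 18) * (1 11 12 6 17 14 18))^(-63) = ((0 4 11 12 6 1 16 15 14 18))^(-63) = (0 15 6 4 14 1 11 18 16 12)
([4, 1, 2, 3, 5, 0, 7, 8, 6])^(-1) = (0 5 4)(6 8 7)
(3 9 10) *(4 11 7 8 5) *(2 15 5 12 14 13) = (2 15 5 4 11 7 8 12 14 13)(3 9 10) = [0, 1, 15, 9, 11, 4, 6, 8, 12, 10, 3, 7, 14, 2, 13, 5]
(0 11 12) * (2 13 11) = (0 2 13 11 12) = [2, 1, 13, 3, 4, 5, 6, 7, 8, 9, 10, 12, 0, 11]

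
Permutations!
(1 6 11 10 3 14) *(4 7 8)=(1 6 11 10 3 14)(4 7 8)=[0, 6, 2, 14, 7, 5, 11, 8, 4, 9, 3, 10, 12, 13, 1]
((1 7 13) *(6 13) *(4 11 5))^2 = ((1 7 6 13)(4 11 5))^2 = (1 6)(4 5 11)(7 13)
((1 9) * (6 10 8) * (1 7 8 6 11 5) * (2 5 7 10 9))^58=((1 2 5)(6 9 10)(7 8 11))^58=(1 2 5)(6 9 10)(7 8 11)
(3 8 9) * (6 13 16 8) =(3 6 13 16 8 9) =[0, 1, 2, 6, 4, 5, 13, 7, 9, 3, 10, 11, 12, 16, 14, 15, 8]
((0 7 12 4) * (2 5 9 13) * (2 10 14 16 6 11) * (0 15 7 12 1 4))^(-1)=(0 12)(1 7 15 4)(2 11 6 16 14 10 13 9 5)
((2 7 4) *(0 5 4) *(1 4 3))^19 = ((0 5 3 1 4 2 7))^19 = (0 2 1 5 7 4 3)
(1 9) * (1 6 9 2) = (1 2)(6 9) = [0, 2, 1, 3, 4, 5, 9, 7, 8, 6]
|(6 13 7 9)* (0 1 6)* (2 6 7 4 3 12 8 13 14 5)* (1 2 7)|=35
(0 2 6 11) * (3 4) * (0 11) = (11)(0 2 6)(3 4) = [2, 1, 6, 4, 3, 5, 0, 7, 8, 9, 10, 11]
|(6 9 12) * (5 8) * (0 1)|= |(0 1)(5 8)(6 9 12)|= 6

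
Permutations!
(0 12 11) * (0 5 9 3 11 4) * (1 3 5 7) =(0 12 4)(1 3 11 7)(5 9) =[12, 3, 2, 11, 0, 9, 6, 1, 8, 5, 10, 7, 4]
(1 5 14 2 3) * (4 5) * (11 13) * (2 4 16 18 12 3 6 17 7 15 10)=[0, 16, 6, 1, 5, 14, 17, 15, 8, 9, 2, 13, 3, 11, 4, 10, 18, 7, 12]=(1 16 18 12 3)(2 6 17 7 15 10)(4 5 14)(11 13)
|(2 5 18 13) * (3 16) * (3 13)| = 6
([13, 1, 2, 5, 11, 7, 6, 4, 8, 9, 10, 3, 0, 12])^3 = [0, 1, 2, 4, 5, 11, 6, 3, 8, 9, 10, 7, 12, 13]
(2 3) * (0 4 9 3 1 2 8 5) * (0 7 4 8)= [8, 2, 1, 0, 9, 7, 6, 4, 5, 3]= (0 8 5 7 4 9 3)(1 2)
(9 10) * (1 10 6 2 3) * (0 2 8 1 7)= (0 2 3 7)(1 10 9 6 8)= [2, 10, 3, 7, 4, 5, 8, 0, 1, 6, 9]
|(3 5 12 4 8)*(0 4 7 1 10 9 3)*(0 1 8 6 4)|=8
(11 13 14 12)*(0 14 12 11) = (0 14 11 13 12) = [14, 1, 2, 3, 4, 5, 6, 7, 8, 9, 10, 13, 0, 12, 11]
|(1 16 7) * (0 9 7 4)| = 6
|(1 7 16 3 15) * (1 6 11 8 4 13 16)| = |(1 7)(3 15 6 11 8 4 13 16)| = 8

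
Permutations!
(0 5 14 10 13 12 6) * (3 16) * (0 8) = [5, 1, 2, 16, 4, 14, 8, 7, 0, 9, 13, 11, 6, 12, 10, 15, 3] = (0 5 14 10 13 12 6 8)(3 16)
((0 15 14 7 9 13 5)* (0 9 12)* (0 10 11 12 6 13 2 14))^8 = (15)(2 14 7 6 13 5 9)(10 12 11)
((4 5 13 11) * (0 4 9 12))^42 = ((0 4 5 13 11 9 12))^42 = (13)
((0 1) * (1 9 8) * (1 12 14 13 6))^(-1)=(0 1 6 13 14 12 8 9)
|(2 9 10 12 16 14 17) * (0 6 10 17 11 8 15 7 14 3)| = 30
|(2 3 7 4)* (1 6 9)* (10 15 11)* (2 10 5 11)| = 6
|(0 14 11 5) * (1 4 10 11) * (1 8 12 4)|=8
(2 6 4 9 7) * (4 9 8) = [0, 1, 6, 3, 8, 5, 9, 2, 4, 7] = (2 6 9 7)(4 8)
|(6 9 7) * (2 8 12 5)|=|(2 8 12 5)(6 9 7)|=12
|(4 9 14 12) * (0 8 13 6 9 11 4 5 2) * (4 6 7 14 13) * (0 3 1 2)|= |(0 8 4 11 6 9 13 7 14 12 5)(1 2 3)|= 33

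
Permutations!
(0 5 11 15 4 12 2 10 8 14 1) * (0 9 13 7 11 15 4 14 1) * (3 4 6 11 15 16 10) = (0 5 16 10 8 1 9 13 7 15 14)(2 3 4 12)(6 11) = [5, 9, 3, 4, 12, 16, 11, 15, 1, 13, 8, 6, 2, 7, 0, 14, 10]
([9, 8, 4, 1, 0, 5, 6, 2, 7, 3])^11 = [1, 2, 9, 7, 3, 5, 6, 0, 4, 8]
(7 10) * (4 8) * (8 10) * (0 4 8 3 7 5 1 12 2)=[4, 12, 0, 7, 10, 1, 6, 3, 8, 9, 5, 11, 2]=(0 4 10 5 1 12 2)(3 7)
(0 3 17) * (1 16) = (0 3 17)(1 16) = [3, 16, 2, 17, 4, 5, 6, 7, 8, 9, 10, 11, 12, 13, 14, 15, 1, 0]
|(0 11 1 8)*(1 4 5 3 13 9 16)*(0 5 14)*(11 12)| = 35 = |(0 12 11 4 14)(1 8 5 3 13 9 16)|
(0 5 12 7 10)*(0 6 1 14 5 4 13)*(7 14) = (0 4 13)(1 7 10 6)(5 12 14) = [4, 7, 2, 3, 13, 12, 1, 10, 8, 9, 6, 11, 14, 0, 5]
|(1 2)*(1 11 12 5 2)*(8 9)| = |(2 11 12 5)(8 9)| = 4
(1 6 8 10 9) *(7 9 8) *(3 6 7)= (1 7 9)(3 6)(8 10)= [0, 7, 2, 6, 4, 5, 3, 9, 10, 1, 8]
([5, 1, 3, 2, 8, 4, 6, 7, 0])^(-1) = [8, 1, 3, 2, 5, 0, 6, 7, 4]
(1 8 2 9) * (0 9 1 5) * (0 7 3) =(0 9 5 7 3)(1 8 2) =[9, 8, 1, 0, 4, 7, 6, 3, 2, 5]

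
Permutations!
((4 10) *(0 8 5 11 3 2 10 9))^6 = (0 10 11)(2 5 9)(3 8 4)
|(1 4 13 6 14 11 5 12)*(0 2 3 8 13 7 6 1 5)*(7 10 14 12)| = |(0 2 3 8 13 1 4 10 14 11)(5 7 6 12)| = 20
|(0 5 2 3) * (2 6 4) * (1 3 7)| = 8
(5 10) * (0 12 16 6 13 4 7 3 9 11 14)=[12, 1, 2, 9, 7, 10, 13, 3, 8, 11, 5, 14, 16, 4, 0, 15, 6]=(0 12 16 6 13 4 7 3 9 11 14)(5 10)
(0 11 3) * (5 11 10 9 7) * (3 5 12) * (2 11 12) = (0 10 9 7 2 11 5 12 3) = [10, 1, 11, 0, 4, 12, 6, 2, 8, 7, 9, 5, 3]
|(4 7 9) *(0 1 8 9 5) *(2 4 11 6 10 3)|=|(0 1 8 9 11 6 10 3 2 4 7 5)|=12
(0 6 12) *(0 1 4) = (0 6 12 1 4) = [6, 4, 2, 3, 0, 5, 12, 7, 8, 9, 10, 11, 1]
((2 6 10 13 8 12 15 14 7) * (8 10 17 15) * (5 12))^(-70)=(2 17 14)(5 8 12)(6 15 7)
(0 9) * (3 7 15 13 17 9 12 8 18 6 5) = (0 12 8 18 6 5 3 7 15 13 17 9) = [12, 1, 2, 7, 4, 3, 5, 15, 18, 0, 10, 11, 8, 17, 14, 13, 16, 9, 6]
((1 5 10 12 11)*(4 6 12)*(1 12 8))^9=(1 4)(5 6)(8 10)(11 12)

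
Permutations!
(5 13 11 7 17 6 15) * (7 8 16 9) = [0, 1, 2, 3, 4, 13, 15, 17, 16, 7, 10, 8, 12, 11, 14, 5, 9, 6] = (5 13 11 8 16 9 7 17 6 15)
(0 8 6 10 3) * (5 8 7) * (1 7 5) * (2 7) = (0 5 8 6 10 3)(1 2 7) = [5, 2, 7, 0, 4, 8, 10, 1, 6, 9, 3]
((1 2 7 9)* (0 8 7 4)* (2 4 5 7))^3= (0 5 1 8 7 4 2 9)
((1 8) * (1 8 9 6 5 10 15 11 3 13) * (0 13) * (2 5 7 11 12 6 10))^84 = (0 6 9 3 12 1 11 15 13 7 10)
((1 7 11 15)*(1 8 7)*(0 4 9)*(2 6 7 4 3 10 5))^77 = ((0 3 10 5 2 6 7 11 15 8 4 9))^77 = (0 6 4 5 15 3 7 9 2 8 10 11)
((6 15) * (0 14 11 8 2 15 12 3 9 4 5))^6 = (0 6)(2 4)(3 11)(5 15)(8 9)(12 14)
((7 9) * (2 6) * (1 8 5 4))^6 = ((1 8 5 4)(2 6)(7 9))^6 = (9)(1 5)(4 8)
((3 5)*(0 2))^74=((0 2)(3 5))^74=(5)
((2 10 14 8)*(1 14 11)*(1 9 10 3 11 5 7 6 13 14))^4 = ((2 3 11 9 10 5 7 6 13 14 8))^4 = (2 10 13 3 5 14 11 7 8 9 6)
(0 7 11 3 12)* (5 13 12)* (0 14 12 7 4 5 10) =[4, 1, 2, 10, 5, 13, 6, 11, 8, 9, 0, 3, 14, 7, 12] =(0 4 5 13 7 11 3 10)(12 14)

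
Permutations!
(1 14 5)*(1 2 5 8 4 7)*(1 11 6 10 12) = (1 14 8 4 7 11 6 10 12)(2 5) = [0, 14, 5, 3, 7, 2, 10, 11, 4, 9, 12, 6, 1, 13, 8]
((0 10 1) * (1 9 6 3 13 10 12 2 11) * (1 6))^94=(0 6 9 2 13)(1 11 10 12 3)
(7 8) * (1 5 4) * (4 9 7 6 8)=[0, 5, 2, 3, 1, 9, 8, 4, 6, 7]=(1 5 9 7 4)(6 8)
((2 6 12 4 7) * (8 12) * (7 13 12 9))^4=(2 7 9 8 6)(4 13 12)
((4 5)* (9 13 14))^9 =((4 5)(9 13 14))^9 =(14)(4 5)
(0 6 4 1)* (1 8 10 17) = (0 6 4 8 10 17 1) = [6, 0, 2, 3, 8, 5, 4, 7, 10, 9, 17, 11, 12, 13, 14, 15, 16, 1]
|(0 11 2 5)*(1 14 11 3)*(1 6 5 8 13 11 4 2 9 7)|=36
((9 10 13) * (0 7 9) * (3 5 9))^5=((0 7 3 5 9 10 13))^5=(0 10 5 7 13 9 3)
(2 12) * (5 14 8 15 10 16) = (2 12)(5 14 8 15 10 16) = [0, 1, 12, 3, 4, 14, 6, 7, 15, 9, 16, 11, 2, 13, 8, 10, 5]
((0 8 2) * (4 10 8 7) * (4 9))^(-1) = (0 2 8 10 4 9 7)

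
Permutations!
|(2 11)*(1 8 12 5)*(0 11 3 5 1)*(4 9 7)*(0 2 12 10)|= 6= |(0 11 12 1 8 10)(2 3 5)(4 9 7)|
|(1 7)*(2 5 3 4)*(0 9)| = 4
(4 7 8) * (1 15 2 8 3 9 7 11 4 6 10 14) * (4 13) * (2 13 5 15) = [0, 2, 8, 9, 11, 15, 10, 3, 6, 7, 14, 5, 12, 4, 1, 13] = (1 2 8 6 10 14)(3 9 7)(4 11 5 15 13)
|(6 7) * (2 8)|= |(2 8)(6 7)|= 2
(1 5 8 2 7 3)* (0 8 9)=[8, 5, 7, 1, 4, 9, 6, 3, 2, 0]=(0 8 2 7 3 1 5 9)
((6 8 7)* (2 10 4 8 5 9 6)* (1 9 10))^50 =(1 4 9 8 6 7 5 2 10)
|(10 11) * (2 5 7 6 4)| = 10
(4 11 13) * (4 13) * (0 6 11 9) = (13)(0 6 11 4 9) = [6, 1, 2, 3, 9, 5, 11, 7, 8, 0, 10, 4, 12, 13]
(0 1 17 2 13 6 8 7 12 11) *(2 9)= (0 1 17 9 2 13 6 8 7 12 11)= [1, 17, 13, 3, 4, 5, 8, 12, 7, 2, 10, 0, 11, 6, 14, 15, 16, 9]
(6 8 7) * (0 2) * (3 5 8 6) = (0 2)(3 5 8 7) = [2, 1, 0, 5, 4, 8, 6, 3, 7]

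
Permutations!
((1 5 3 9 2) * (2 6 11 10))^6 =((1 5 3 9 6 11 10 2))^6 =(1 10 6 3)(2 11 9 5)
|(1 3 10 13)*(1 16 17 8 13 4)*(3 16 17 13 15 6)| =10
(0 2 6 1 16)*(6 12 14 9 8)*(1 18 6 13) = [2, 16, 12, 3, 4, 5, 18, 7, 13, 8, 10, 11, 14, 1, 9, 15, 0, 17, 6] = (0 2 12 14 9 8 13 1 16)(6 18)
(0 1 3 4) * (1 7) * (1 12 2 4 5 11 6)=(0 7 12 2 4)(1 3 5 11 6)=[7, 3, 4, 5, 0, 11, 1, 12, 8, 9, 10, 6, 2]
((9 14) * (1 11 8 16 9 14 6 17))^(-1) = ((1 11 8 16 9 6 17))^(-1) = (1 17 6 9 16 8 11)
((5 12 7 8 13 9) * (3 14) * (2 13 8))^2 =((2 13 9 5 12 7)(3 14))^2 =(14)(2 9 12)(5 7 13)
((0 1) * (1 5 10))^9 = (0 5 10 1)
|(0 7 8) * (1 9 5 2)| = 12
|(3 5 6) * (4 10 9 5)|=|(3 4 10 9 5 6)|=6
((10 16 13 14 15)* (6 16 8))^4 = ((6 16 13 14 15 10 8))^4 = (6 15 16 10 13 8 14)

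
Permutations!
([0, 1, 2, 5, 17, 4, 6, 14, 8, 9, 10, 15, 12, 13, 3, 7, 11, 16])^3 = [0, 1, 2, 17, 11, 16, 6, 5, 8, 9, 10, 14, 12, 13, 4, 3, 7, 15]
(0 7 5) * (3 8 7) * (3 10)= (0 10 3 8 7 5)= [10, 1, 2, 8, 4, 0, 6, 5, 7, 9, 3]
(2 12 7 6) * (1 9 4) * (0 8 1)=(0 8 1 9 4)(2 12 7 6)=[8, 9, 12, 3, 0, 5, 2, 6, 1, 4, 10, 11, 7]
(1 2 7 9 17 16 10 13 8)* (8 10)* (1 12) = [0, 2, 7, 3, 4, 5, 6, 9, 12, 17, 13, 11, 1, 10, 14, 15, 8, 16] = (1 2 7 9 17 16 8 12)(10 13)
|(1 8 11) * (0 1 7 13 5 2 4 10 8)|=8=|(0 1)(2 4 10 8 11 7 13 5)|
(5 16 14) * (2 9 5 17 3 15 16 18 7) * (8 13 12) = [0, 1, 9, 15, 4, 18, 6, 2, 13, 5, 10, 11, 8, 12, 17, 16, 14, 3, 7] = (2 9 5 18 7)(3 15 16 14 17)(8 13 12)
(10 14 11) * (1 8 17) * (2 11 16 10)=(1 8 17)(2 11)(10 14 16)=[0, 8, 11, 3, 4, 5, 6, 7, 17, 9, 14, 2, 12, 13, 16, 15, 10, 1]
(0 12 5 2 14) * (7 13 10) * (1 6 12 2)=(0 2 14)(1 6 12 5)(7 13 10)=[2, 6, 14, 3, 4, 1, 12, 13, 8, 9, 7, 11, 5, 10, 0]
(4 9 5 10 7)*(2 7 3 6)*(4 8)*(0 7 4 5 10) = [7, 1, 4, 6, 9, 0, 2, 8, 5, 10, 3] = (0 7 8 5)(2 4 9 10 3 6)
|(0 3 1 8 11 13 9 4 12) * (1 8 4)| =|(0 3 8 11 13 9 1 4 12)| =9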